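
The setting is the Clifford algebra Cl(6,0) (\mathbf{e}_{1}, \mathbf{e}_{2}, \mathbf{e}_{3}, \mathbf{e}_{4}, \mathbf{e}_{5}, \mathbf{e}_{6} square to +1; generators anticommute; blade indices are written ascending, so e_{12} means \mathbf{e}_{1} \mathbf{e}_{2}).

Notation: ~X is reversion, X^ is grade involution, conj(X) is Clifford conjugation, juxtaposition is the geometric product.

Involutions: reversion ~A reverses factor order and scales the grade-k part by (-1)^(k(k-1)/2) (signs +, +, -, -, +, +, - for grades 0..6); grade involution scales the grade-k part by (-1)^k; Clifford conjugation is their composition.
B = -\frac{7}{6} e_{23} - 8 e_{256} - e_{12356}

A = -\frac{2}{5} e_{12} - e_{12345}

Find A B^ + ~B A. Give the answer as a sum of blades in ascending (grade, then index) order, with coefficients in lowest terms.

first term: \frac{7}{15} e_{13} + e_{46} - \frac{7}{6} e_{145} - \frac{16}{5} e_{156} + \frac{2}{5} e_{356} + 8 e_{1346}
second term: \frac{7}{15} e_{13} + e_{46} + \frac{7}{6} e_{145} + \frac{16}{5} e_{156} - \frac{2}{5} e_{356} - 8 e_{1346}
Answer: \frac{14}{15} e_{13} + 2 e_{46}


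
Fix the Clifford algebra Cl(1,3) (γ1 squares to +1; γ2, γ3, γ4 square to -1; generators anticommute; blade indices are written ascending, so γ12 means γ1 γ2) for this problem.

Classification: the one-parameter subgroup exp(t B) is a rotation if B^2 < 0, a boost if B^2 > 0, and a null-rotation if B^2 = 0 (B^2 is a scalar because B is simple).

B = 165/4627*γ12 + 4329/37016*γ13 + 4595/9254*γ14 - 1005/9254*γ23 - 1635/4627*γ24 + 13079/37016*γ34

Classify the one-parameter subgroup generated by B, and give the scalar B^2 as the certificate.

B^2 term by term: the squares give (165/4627)^2*(γ12)^2 + (4329/37016)^2*(γ13)^2 + (4595/9254)^2*(γ14)^2 + (-1005/9254)^2*(γ23)^2 + (-1635/4627)^2*(γ24)^2 + (13079/37016)^2*(γ34)^2 = 27225/21409129*(+1) + 18740241/1370184256*(+1) + 21114025/85636516*(+1) + 1010025/85636516*(-1) + 2673225/21409129*(-1) + 171060241/1370184256*(-1) = 0 (each basis 2-blade squares to minus the product of its generators' squares); cross terms between blades sharing an index anticommute and cancel; the commuting (index-disjoint) pairs give grade-4 terms 2*c*c'*(blade product), which cancel blade by blade — γ1234: 2158035/85636516 + 7077915/85636516 - 4617975/42818258 = 0 — confirming B is simple. So B^2 = 0.
Answer: null-rotation, certificate B^2 = 0. Note: conjugating B changes its blade decomposition but never the scalar B^2 = 0, whose sign settles the classification.


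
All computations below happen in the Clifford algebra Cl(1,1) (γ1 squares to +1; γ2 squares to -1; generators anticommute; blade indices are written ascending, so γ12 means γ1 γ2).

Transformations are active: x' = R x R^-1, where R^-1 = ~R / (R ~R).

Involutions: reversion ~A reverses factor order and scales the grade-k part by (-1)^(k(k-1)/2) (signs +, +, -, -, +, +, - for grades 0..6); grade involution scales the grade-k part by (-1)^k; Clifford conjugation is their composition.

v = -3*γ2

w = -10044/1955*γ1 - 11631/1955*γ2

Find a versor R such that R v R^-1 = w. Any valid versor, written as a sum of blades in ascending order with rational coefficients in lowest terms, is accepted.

Why this works: both vectors square to -9, so q(v) = q(w) and R = v + w = -10044/1955*γ1 - 17496/1955*γ2 carries v to w — its own direction survives, the complement (v - w)/2 flips.
Answer: -10044/1955*γ1 - 17496/1955*γ2


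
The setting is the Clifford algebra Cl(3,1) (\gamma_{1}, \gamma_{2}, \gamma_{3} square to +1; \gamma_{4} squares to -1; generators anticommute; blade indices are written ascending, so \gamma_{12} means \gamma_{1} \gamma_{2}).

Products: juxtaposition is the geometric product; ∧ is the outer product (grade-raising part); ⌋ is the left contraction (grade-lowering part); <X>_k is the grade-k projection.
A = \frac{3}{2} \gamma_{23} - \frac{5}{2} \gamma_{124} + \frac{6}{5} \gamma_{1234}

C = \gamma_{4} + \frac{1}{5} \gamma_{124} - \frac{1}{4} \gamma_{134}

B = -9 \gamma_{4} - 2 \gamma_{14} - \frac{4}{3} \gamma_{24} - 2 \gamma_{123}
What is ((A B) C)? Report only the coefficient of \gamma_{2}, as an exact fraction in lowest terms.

step 1: \frac{19}{3} \gamma_{1} - 5 \gamma_{2} - \frac{12}{5} \gamma_{4} - \frac{45}{2} \gamma_{12} + \frac{8}{5} \gamma_{13} - \frac{12}{5} \gamma_{23} + 7 \gamma_{34} + \frac{54}{5} \gamma_{123} - \frac{27}{2} \gamma_{234} - 3 \gamma_{1234}
step 2: \frac{12}{5} - \frac{7}{4} \gamma_{1} - \frac{3}{4} \gamma_{2} - \frac{38}{5} \gamma_{3} + \frac{49}{10} \gamma_{4} - \frac{579}{200} \gamma_{12} - \frac{33}{10} \gamma_{13} + \frac{22}{3} \gamma_{14} + \frac{27}{2} \gamma_{23} - \frac{193}{30} \gamma_{24} - \frac{1123}{300} \gamma_{34} + \frac{8}{5} \gamma_{123} - \frac{219}{10} \gamma_{124} + \frac{52}{25} \gamma_{134} - \frac{1541}{200} \gamma_{234} + \frac{191}{20} \gamma_{1234}
Answer: -\frac{3}{4}


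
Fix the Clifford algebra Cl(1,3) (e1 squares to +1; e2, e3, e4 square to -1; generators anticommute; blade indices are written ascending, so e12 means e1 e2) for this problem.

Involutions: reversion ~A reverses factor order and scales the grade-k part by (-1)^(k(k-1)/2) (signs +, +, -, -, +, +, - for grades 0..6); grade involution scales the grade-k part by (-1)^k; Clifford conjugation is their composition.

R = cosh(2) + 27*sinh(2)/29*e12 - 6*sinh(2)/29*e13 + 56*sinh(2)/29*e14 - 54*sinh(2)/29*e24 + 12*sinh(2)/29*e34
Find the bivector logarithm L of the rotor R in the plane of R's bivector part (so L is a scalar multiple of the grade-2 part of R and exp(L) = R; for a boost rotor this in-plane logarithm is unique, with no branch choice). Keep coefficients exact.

The scalar part of R is cosh(2), giving the rapidity magnitude (cosh is even); the bivector part supplies orientation, its quotient by sinh of the rapidity is the plane, and L = rapidity * plane — unique in that plane, since flipping both signs leaves L unchanged.
Concretely: cosh(rapidity) = cosh(2) gives rapidity = ±2, and since rapidity/sinh(rapidity) is even the sign is immaterial: L = (rapidity/sinh(rapidity)) * <R>_2 = (2/sinh(2)) * <R>_2.
Answer: 54/29*e12 - 12/29*e13 + 112/29*e14 - 108/29*e24 + 24/29*e34


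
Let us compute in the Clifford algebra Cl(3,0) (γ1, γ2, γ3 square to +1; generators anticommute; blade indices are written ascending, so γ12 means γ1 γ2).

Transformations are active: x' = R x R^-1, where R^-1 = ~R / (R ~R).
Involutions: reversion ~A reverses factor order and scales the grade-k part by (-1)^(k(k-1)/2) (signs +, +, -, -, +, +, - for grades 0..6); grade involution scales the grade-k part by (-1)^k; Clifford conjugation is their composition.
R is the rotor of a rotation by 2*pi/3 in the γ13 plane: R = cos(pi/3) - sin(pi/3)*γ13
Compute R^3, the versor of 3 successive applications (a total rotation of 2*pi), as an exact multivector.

Because a rotor carries half the rotation angle, composing 3 copies of this γ13-plane rotor multiplies the phase: 3*(pi/3) = pi, hence R^3 = cos(pi) - sin(pi)*γ13.
cos(pi) = -1 and sin(pi) = 0, so R^3 = -1. The total rotation 2*pi is 1 full turn, so every vector returns to itself, yet the rotor is -1, on the OTHER sheet of the double cover (an odd number of 2*pi turns).
Answer: -1


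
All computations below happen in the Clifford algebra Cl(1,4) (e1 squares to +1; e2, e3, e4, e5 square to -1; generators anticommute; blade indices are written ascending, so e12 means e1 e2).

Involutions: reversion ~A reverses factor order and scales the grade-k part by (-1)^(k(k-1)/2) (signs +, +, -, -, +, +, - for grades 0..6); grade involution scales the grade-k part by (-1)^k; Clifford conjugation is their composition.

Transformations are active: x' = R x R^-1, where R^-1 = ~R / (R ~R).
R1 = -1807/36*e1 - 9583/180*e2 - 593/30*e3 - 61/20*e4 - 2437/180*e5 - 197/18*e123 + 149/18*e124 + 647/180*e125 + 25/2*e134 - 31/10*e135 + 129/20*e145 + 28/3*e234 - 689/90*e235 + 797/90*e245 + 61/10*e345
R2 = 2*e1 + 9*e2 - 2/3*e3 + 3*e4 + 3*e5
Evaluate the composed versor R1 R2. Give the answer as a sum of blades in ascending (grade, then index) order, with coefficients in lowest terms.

Distribute over the terms of R2 (each basis-blade product reordered to ascending indices, repeated generators contracted through their squares):
R1 (2*e1) = -1807/18 + 9583/90*e12 + 593/15*e13 + 61/10*e14 + 2437/90*e15 - 197/9*e23 + 149/9*e24 + 647/90*e25 + 25*e34 - 31/5*e35 + 129/10*e45 - 56/3*e1234 + 689/45*e1235 - 797/45*e1245 - 61/5*e1345
R1 (9*e2) = 9583/20 - 1807/4*e12 - 197/2*e13 + 149/2*e14 + 647/20*e15 + 1779/10*e23 + 549/20*e24 + 2437/20*e25 - 84*e34 + 689/10*e35 - 797/10*e45 + 225/2*e1234 - 279/10*e1235 + 1161/20*e1245 - 549/10*e2345
R1 (-2/3*e3) = -593/45 - 197/27*e12 + 1807/54*e13 - 25/3*e14 + 31/15*e15 + 9583/270*e23 - 56/9*e24 + 689/135*e25 - 61/30*e34 - 2437/270*e35 + 61/15*e45 + 149/27*e1234 + 647/270*e1235 - 43/10*e1345 - 797/135*e2345
R1 (3*e4) = 183/20 - 149/6*e12 - 75/2*e13 - 1807/12*e14 + 387/20*e15 - 28*e23 - 9583/60*e24 + 797/30*e25 - 593/10*e34 + 183/10*e35 + 2437/60*e45 - 197/6*e1234 - 647/60*e1245 + 93/10*e1345 + 689/30*e2345
R1 (3*e5) = 2437/60 - 647/60*e12 + 93/10*e13 - 387/20*e14 - 1807/12*e15 + 689/30*e23 - 797/30*e24 - 9583/60*e25 - 183/10*e34 - 593/10*e35 - 183/20*e45 - 197/6*e1235 + 149/6*e1245 + 75/2*e1345 + 28*e2345
Summing the partial products and collecting blades:
Answer: 8307/20 - 10481/27*e12 - 1450/27*e13 - 293/3*e14 - 12553/180*e15 + 50347/270*e23 - 297/2*e24 + 134/135*e25 - 4159/30*e34 + 1711/135*e35 - 469/15*e45 + 1796/27*e1234 - 11617/270*e1235 + 979/18*e1245 + 303/10*e1345 - 1328/135*e2345


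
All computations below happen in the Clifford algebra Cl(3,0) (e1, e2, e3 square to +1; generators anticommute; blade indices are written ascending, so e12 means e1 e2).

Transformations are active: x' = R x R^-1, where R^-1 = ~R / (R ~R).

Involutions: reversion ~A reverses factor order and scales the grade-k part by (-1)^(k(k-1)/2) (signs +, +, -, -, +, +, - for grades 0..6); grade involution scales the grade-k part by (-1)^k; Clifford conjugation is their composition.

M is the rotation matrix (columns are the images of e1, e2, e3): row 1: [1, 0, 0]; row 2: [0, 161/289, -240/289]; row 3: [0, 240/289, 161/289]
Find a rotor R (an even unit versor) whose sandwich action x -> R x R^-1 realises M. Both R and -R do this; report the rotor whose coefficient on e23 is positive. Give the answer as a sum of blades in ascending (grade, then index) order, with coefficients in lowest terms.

Method: write R = a + b12*e12 + b13*e13 + b23*e23 with a^2 + b12^2 + b13^2 + b23^2 = 1 (so R^-1 = ~R). Expanding the columns R e_j ~R gives tr M = 4a^2 - 1 and, from the antisymmetric part, M21 - M12 = -4a*b12, M13 - M31 = 4a*b13, M32 - M23 = -4a*b23.
Here tr M = 611/289, so a^2 = (1 + tr M)/4 = 225/289 and a = ±15/17. Taking a = 15/17: M21 - M12 = 0, M13 - M31 = 0, M32 - M23 = 480/289, giving b12 = 0, b13 = 0, b23 = -8/17, i.e. R = 15/17 - 8/17*e23.
Its e23 coefficient is negative, so report the other preimage -R.
Answer: -15/17 + 8/17*e23. Sheet selection: the two-to-one cover makes ±R indistinguishable at the matrix level (trace 611/289), so uniqueness comes from the required sign on e23.


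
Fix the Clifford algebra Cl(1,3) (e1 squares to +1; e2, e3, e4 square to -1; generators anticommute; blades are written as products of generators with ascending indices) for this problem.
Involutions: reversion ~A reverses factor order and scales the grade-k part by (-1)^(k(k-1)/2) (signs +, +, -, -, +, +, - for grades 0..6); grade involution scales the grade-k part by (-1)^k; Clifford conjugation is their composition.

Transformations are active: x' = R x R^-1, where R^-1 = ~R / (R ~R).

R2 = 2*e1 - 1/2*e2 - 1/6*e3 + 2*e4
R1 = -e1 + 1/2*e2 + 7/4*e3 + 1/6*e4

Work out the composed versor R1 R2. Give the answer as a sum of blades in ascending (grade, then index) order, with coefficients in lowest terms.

Distribute over the terms of R1 (each basis-blade product reordered to ascending indices, repeated generators contracted through their squares):
(-e1) R2 = -2 + 1/2*e1 e2 + 1/6*e1 e3 - 2*e1 e4
(1/2*e2) R2 = 1/4 - e1 e2 - 1/12*e2 e3 + e2 e4
(7/4*e3) R2 = 7/24 - 7/2*e1 e3 + 7/8*e2 e3 + 7/2*e3 e4
(1/6*e4) R2 = -1/3 - 1/3*e1 e4 + 1/12*e2 e4 + 1/36*e3 e4
Summing the partial products and collecting blades:
Answer: -43/24 - 1/2*e1 e2 - 10/3*e1 e3 - 7/3*e1 e4 + 19/24*e2 e3 + 13/12*e2 e4 + 127/36*e3 e4


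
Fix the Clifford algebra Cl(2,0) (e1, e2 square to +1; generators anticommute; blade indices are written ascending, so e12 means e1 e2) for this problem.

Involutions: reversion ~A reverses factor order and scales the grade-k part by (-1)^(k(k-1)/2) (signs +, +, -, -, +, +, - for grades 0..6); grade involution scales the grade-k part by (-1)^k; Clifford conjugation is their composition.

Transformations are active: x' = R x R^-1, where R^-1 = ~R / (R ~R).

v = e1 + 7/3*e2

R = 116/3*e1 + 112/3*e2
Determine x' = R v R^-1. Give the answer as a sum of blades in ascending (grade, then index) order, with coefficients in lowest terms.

~R = 116/3*e1 + 112/3*e2, and R ~R = 26000/9, so R^-1 = ~R / (26000/9).
R v = 1132/9 + 476/9*e12
Answer: 11539/4875*e1 + 1491/1625*e2


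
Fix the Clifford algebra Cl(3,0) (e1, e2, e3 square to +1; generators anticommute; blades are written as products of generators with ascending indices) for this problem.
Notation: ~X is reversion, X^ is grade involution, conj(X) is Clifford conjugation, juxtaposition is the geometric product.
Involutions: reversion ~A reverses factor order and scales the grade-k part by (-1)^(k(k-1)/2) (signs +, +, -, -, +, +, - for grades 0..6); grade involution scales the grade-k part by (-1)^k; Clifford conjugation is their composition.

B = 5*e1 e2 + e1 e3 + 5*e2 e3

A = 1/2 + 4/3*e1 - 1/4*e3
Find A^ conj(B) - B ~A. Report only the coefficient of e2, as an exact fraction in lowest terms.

first term: 1/4*e1 + 95/12*e2 + 4/3*e3 - 5/2*e1 e2 - 1/2*e1 e3 - 5/2*e2 e3 + 65/12*e1 e2 e3
second term: -1/4*e1 - 95/12*e2 - 4/3*e3 + 5/2*e1 e2 + 1/2*e1 e3 + 5/2*e2 e3 + 65/12*e1 e2 e3
Answer: 95/6


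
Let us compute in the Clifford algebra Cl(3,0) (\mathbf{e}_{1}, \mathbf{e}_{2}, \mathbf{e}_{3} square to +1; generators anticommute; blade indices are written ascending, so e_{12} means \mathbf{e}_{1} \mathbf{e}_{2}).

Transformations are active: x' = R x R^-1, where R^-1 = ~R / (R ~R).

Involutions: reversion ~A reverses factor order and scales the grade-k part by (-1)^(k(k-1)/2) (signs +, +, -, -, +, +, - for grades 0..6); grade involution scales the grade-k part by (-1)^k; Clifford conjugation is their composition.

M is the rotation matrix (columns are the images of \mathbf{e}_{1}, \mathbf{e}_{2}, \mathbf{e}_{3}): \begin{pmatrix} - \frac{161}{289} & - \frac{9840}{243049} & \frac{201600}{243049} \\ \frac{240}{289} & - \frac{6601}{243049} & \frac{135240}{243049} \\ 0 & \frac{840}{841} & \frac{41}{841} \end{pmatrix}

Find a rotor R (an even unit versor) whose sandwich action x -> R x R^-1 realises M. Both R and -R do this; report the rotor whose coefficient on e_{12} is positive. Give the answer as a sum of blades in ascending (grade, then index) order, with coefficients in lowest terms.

Method: write R = a + b12*e_{12} + b13*e_{13} + b23*e_{23} with a^2 + b12^2 + b13^2 + b23^2 = 1 (so R^-1 = ~R). Expanding the columns R e_j ~R gives tr M = 4a^2 - 1 and, from the antisymmetric part, M21 - M12 = -4a*b12, M13 - M31 = 4a*b13, M32 - M23 = -4a*b23.
Here tr M = -\frac{130153}{243049}, so a^2 = (1 + tr M)/4 = \frac{28224}{243049} and a = ±\frac{168}{493}. Taking a = \frac{168}{493}: M21 - M12 = \frac{211680}{243049}, M13 - M31 = \frac{201600}{243049}, M32 - M23 = \frac{107520}{243049}, giving b12 = -\frac{315}{493}, b13 = \frac{300}{493}, b23 = -\frac{160}{493}, i.e. R = \frac{168}{493} - \frac{315}{493} e_{12} + \frac{300}{493} e_{13} - \frac{160}{493} e_{23}.
Its e_{12} coefficient is negative, so report the other preimage -R.
Answer: -\frac{168}{493} + \frac{315}{493} e_{12} - \frac{300}{493} e_{13} + \frac{160}{493} e_{23}. Uniqueness: Spin(3) -> SO(3) maps R and -R to the same rotation of trace -\frac{130153}{243049}; fixing the sign of the e_{12} coefficient removes the ambiguity.


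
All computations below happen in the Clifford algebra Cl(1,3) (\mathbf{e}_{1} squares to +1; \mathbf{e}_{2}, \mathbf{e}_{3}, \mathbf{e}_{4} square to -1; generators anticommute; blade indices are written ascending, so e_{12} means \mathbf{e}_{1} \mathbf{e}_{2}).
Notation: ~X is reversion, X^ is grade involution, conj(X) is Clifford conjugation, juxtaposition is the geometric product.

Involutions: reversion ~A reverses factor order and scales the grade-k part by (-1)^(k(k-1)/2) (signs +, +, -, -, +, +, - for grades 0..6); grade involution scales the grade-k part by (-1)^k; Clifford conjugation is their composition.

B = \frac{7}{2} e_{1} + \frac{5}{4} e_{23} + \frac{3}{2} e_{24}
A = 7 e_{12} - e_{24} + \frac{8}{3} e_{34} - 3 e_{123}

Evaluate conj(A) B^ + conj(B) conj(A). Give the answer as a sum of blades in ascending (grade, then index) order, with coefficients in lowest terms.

first term: -\frac{3}{2} + \frac{15}{4} e_{1} - \frac{49}{2} e_{2} + \frac{35}{4} e_{13} + \frac{21}{2} e_{14} + \frac{29}{2} e_{23} - \frac{10}{3} e_{24} - \frac{5}{4} e_{34} - \frac{7}{2} e_{124} + \frac{29}{6} e_{134}
second term: \frac{3}{2} - \frac{15}{4} e_{1} + \frac{49}{2} e_{2} + \frac{35}{4} e_{13} + \frac{21}{2} e_{14} + \frac{29}{2} e_{23} - \frac{10}{3} e_{24} - \frac{5}{4} e_{34} - \frac{7}{2} e_{124} + \frac{29}{6} e_{134}
Answer: \frac{35}{2} e_{13} + 21 e_{14} + 29 e_{23} - \frac{20}{3} e_{24} - \frac{5}{2} e_{34} - 7 e_{124} + \frac{29}{3} e_{134}


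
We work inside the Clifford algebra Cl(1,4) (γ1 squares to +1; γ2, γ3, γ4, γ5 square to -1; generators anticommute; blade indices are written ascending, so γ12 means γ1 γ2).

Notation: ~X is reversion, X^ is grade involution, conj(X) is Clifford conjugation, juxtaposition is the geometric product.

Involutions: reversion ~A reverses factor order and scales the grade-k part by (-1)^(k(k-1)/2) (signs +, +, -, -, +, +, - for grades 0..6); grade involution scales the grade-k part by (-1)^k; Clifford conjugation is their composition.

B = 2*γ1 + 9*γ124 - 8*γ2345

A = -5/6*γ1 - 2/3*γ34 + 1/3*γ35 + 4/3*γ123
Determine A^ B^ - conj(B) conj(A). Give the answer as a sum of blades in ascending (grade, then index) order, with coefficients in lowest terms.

first term: -5/3 + 8/3*γ23 - 61/6*γ24 - 16/3*γ25 + 12*γ34 - 6*γ123 + 4/3*γ134 - 2/3*γ135 - 32/3*γ145 - 11/3*γ12345
second term: -5/3 - 8/3*γ23 + 61/6*γ24 + 16/3*γ25 - 12*γ34 + 6*γ123 - 4/3*γ134 + 2/3*γ135 + 32/3*γ145 - 11/3*γ12345
Answer: 16/3*γ23 - 61/3*γ24 - 32/3*γ25 + 24*γ34 - 12*γ123 + 8/3*γ134 - 4/3*γ135 - 64/3*γ145


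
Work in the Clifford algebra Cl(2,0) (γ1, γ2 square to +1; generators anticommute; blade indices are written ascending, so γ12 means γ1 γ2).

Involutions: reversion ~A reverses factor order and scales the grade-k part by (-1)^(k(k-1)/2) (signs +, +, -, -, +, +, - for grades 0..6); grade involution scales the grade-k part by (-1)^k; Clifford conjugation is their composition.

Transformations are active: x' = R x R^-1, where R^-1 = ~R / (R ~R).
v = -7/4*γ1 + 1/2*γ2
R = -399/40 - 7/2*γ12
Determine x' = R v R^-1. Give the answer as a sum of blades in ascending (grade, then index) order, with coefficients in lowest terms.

~R = -399/40 + 7/2*γ12, and R ~R = 178801/1600, so R^-1 = ~R / (178801/1600).
R v = 2513/160*γ1 - 889/80*γ2
Answer: -15383/14596*γ1 + 10829/7298*γ2


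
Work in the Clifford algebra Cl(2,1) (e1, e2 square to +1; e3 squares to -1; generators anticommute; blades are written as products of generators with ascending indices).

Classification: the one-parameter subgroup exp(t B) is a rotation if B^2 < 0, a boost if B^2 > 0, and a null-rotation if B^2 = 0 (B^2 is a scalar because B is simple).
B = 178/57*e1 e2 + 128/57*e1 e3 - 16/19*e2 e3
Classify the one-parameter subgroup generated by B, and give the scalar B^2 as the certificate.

B^2 term by term: the squares give (178/57)^2*(e1 e2)^2 + (128/57)^2*(e1 e3)^2 + (-16/19)^2*(e2 e3)^2 = 31684/3249*(-1) + 16384/3249*(+1) + 256/361*(+1) = -4 (each basis 2-blade squares to minus the product of its generators' squares); cross terms between blades sharing an index anticommute and cancel. So B^2 = -4.
Answer: rotation, certificate B^2 = -4. The invariant at work: B^2 = -4 is unchanged by conjugation, hence its sign classifies the subgroup whatever basis B is written in.


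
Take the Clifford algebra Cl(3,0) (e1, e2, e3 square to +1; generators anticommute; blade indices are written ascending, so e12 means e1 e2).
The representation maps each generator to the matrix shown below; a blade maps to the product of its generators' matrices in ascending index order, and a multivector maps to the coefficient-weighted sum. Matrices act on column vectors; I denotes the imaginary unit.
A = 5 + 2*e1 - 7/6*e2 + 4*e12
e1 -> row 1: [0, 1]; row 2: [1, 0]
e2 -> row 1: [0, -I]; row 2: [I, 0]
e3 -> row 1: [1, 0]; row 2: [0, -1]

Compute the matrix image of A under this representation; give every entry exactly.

Bivector images (products of the table entries): rho(e12) = rho(e1)rho(e2) = row 1: [I, 0]; row 2: [0, -I].
M = (5)*1 + (2)*rho(e1) + (-7/6)*rho(e2) + (4)*rho(e12), summed entrywise (1 is the identity matrix):
Answer: row 1: [5 + 4*I, 2 + 7*I/6]; row 2: [2 - 7*I/6, 5 - 4*I]


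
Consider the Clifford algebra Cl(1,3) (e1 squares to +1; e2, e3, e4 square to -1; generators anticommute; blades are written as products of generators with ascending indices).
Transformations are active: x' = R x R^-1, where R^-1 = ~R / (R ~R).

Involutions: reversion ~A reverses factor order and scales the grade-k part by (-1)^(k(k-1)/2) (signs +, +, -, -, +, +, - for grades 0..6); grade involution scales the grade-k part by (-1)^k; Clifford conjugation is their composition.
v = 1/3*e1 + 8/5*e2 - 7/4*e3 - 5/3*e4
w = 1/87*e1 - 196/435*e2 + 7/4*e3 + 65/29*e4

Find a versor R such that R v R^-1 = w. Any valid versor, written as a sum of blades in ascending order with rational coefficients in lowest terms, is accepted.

Here q(v) = q(w) = -9947/1200; the classical choice R = v + w = 10/29*e1 + 100/87*e2 + 50/87*e4 then realises v -> w under the sandwich.
Answer: 10/29*e1 + 100/87*e2 + 50/87*e4


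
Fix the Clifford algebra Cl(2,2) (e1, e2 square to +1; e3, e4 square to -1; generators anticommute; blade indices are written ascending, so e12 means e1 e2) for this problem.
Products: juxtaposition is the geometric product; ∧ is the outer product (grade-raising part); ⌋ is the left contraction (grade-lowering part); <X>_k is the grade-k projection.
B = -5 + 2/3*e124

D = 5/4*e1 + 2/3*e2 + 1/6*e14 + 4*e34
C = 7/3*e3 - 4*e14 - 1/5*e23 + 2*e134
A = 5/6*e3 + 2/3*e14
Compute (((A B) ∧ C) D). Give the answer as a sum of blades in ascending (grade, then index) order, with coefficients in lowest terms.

step 1: -4/9*e2 - 25/6*e3 - 10/3*e14 + 5/9*e1234
step 2: -28/27*e23 - 16/9*e124 - 80/9*e134 + 14/9*e1234
step 3: 320/9*e1 + 8/27*e2 + 176/81*e3 - 56/9*e12 + 32/27*e14 + 7/27*e23 + 52/27*e24 - 100/9*e34 - 227/27*e123 + 28/27*e134 - 35/18*e234 - 494/81*e1234
Answer: 320/9*e1 + 8/27*e2 + 176/81*e3 - 56/9*e12 + 32/27*e14 + 7/27*e23 + 52/27*e24 - 100/9*e34 - 227/27*e123 + 28/27*e134 - 35/18*e234 - 494/81*e1234


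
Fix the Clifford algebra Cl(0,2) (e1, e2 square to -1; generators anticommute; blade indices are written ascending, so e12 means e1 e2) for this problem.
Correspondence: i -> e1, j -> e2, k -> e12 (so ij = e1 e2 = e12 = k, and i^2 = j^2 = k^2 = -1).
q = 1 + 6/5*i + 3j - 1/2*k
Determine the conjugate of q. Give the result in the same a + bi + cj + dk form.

In blades: q = 1 + 6/5*e1 + 3*e2 - 1/2*e12.
Conjugation here is Clifford conjugation: the scalar is fixed and the grade-1 and grade-2 blades all flip sign, giving 1 - 6/5*e1 - 3*e2 + 1/2*e12; translating back:
Answer: 1 - 6/5*i - 3j + 1/2*k


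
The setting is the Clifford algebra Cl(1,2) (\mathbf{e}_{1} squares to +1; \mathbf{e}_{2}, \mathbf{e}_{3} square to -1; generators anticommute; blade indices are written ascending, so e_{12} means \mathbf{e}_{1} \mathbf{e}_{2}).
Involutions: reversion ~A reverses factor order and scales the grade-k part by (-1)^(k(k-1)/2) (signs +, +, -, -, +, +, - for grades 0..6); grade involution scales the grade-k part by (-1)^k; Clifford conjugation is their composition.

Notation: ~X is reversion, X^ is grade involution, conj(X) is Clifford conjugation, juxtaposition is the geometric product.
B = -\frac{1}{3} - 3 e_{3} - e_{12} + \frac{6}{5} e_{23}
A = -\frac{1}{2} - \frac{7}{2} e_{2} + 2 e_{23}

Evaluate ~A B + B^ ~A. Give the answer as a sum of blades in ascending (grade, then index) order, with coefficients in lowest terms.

first term: \frac{77}{30} + \frac{7}{2} e_{1} - \frac{29}{6} e_{2} + \frac{57}{10} e_{3} + \frac{1}{2} e_{12} + 2 e_{13} + \frac{317}{30} e_{23}
second term: \frac{77}{30} - \frac{7}{2} e_{1} - \frac{29}{6} e_{2} - \frac{57}{10} e_{3} + \frac{1}{2} e_{12} - 2 e_{13} + \frac{317}{30} e_{23}
Answer: \frac{77}{15} - \frac{29}{3} e_{2} + e_{12} + \frac{317}{15} e_{23}


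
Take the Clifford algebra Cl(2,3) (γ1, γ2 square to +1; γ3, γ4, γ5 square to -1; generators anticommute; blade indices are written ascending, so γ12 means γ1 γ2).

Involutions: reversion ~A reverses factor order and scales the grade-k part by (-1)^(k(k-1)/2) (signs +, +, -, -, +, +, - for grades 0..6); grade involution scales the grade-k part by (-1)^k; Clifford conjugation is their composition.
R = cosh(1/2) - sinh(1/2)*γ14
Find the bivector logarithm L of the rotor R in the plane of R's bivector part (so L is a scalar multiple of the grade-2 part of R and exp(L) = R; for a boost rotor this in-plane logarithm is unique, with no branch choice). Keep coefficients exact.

The scalar part of R is cosh(1/2), which fixes the rapidity magnitude through cosh (cosh is even, so it cannot fix the sign — the bivector part carries that); dividing the bivector part by sinh of the rapidity gives the plane, and L = rapidity * plane, where the joint sign ambiguity of (rapidity, plane) cancels in the product.
Concretely: cosh(rapidity) = cosh(1/2) gives rapidity = ±1/2, and since rapidity/sinh(rapidity) is even the sign is immaterial: L = (rapidity/sinh(rapidity)) * <R>_2 = (1/(2*sinh(1/2))) * <R>_2.
Answer: -1/2*γ14


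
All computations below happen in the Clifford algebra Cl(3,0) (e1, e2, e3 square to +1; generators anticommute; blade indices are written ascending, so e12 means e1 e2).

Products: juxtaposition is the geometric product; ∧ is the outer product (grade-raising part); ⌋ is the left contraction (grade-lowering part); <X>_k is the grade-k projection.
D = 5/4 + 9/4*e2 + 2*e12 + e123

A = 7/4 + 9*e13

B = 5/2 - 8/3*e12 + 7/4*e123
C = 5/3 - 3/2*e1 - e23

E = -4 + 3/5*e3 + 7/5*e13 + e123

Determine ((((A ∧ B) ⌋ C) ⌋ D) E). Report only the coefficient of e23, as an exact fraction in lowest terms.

step 1: 35/8 - 14/3*e12 + 45/2*e13 + 49/16*e123
step 2: 175/24 - 105/16*e1 - 35/8*e23
step 3: 875/96 + 35/8*e1 + 105/32*e2 + 175/12*e12 - 105/16*e23 + 175/24*e123
step 4: -175/4 - 175/16*e1 - 329/48*e2 - 287/96*e3 - 3031/48*e12 + 581/48*e13 + 1169/96*e23 - 763/48*e123
Answer: 1169/96


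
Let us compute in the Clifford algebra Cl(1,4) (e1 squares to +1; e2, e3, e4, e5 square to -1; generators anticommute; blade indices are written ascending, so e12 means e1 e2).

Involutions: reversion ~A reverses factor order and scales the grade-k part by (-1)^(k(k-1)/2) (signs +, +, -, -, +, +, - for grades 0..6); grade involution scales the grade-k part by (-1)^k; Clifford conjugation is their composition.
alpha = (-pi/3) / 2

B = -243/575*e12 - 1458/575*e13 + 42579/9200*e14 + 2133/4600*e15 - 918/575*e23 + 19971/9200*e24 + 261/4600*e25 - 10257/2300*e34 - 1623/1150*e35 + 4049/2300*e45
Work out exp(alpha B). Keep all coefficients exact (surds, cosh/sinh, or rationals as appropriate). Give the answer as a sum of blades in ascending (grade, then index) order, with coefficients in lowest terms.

B^2 term by term: the squares give (-243/575)^2*(e12)^2 + (-1458/575)^2*(e13)^2 + (42579/9200)^2*(e14)^2 + (2133/4600)^2*(e15)^2 + (-918/575)^2*(e23)^2 + (19971/9200)^2*(e24)^2 + (261/4600)^2*(e25)^2 + (-10257/2300)^2*(e34)^2 + (-1623/1150)^2*(e35)^2 + (4049/2300)^2*(e45)^2 = 59049/330625*(+1) + 2125764/330625*(+1) + 1812971241/84640000*(+1) + 4549689/21160000*(+1) + 842724/330625*(-1) + 398840841/84640000*(-1) + 68121/21160000*(-1) + 105206049/5290000*(-1) + 2634129/1322500*(-1) + 16394401/5290000*(-1) = -4 (each basis 2-blade squares to minus the product of its generators' squares); cross terms between blades sharing an index anticommute and cancel; the commuting (index-disjoint) pairs give grade-4 terms 2*c*c'*(blade product), which cancel blade by blade — e1234: 2492451/661250 + 14558859/1322500 - 19543761/1322500 = 0; e1235: 394389/330625 + 190269/661250 - 979047/661250 = 0; e1245: -983907/661250 - 11113119/21160000 + 42598143/21160000 = 0; e1345: -2951721/330625 + 69105717/5290000 - 21878181/5290000 = 0; e2345: -1858491/330625 + 32412933/5290000 - 2677077/5290000 = 0 — confirming B is simple. So B^2 = -4.
B^2 = -4 — a negative square means the series sums to a rotation: l = 2, alpha*l = -pi/3, so exp(alpha B) = cos(-pi/3) + (sin(-pi/3)/2)*B = 1/2 + (-sqrt(3)/4)*B.
Answer: 1/2 + 243*sqrt(3)/2300*e12 + 729*sqrt(3)/1150*e13 - 42579*sqrt(3)/36800*e14 - 2133*sqrt(3)/18400*e15 + 459*sqrt(3)/1150*e23 - 19971*sqrt(3)/36800*e24 - 261*sqrt(3)/18400*e25 + 10257*sqrt(3)/9200*e34 + 1623*sqrt(3)/4600*e35 - 4049*sqrt(3)/9200*e45


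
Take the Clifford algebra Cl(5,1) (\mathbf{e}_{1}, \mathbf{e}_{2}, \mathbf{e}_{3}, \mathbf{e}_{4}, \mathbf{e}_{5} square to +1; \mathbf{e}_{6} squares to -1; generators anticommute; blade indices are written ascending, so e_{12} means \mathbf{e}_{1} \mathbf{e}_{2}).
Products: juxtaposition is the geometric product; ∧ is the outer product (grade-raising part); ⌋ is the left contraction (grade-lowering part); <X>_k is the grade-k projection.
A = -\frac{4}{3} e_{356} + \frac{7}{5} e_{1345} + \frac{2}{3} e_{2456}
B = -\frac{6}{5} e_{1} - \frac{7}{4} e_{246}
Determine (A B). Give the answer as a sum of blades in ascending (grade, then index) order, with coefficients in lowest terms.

step 1: -\frac{7}{6} e_{5} + \frac{42}{25} e_{345} - \frac{8}{5} e_{1356} + \frac{7}{3} e_{2345} - \frac{49}{20} e_{12356} - \frac{4}{5} e_{12456}
Answer: -\frac{7}{6} e_{5} + \frac{42}{25} e_{345} - \frac{8}{5} e_{1356} + \frac{7}{3} e_{2345} - \frac{49}{20} e_{12356} - \frac{4}{5} e_{12456}


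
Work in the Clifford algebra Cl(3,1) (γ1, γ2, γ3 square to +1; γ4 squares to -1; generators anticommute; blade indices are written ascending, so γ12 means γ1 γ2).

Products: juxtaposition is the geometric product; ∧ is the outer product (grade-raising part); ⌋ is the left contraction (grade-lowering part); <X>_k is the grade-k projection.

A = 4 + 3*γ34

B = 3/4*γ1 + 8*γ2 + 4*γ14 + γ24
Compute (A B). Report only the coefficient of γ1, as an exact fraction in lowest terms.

step 1: 3*γ1 + 32*γ2 - 12*γ13 + 16*γ14 - 3*γ23 + 4*γ24 + 9/4*γ134 + 24*γ234
Answer: 3


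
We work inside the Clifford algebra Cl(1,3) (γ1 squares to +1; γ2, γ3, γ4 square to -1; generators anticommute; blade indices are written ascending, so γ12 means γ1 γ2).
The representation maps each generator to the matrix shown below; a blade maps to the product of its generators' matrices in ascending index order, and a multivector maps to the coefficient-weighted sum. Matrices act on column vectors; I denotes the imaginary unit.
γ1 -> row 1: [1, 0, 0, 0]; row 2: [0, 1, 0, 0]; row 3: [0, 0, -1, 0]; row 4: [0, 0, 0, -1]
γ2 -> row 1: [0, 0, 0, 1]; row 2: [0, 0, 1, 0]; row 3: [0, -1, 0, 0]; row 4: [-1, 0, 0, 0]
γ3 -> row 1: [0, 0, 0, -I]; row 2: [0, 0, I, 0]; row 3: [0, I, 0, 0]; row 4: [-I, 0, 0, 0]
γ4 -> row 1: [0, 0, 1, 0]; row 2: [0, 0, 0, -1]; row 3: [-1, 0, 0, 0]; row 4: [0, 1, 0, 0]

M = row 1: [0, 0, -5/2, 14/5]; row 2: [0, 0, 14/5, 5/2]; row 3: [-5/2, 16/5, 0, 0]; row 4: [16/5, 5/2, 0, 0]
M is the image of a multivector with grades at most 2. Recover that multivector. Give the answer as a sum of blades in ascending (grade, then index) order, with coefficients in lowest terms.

Method: the blade images are trace-orthogonal — tr(rho(e_A) rho(e_B)^-1) = 4 if A = B and 0 otherwise — and rho(e_A)^-1 = (e_A)^2 * rho(e_A) with (e_A)^2 = +1 or -1, so the coefficient of e_A in the preimage is (e_A)^2 * tr(M rho(e_A))/4.
Nonzero projections over blades of grade <= 2: γ2: (γ2)^2 = -1, tr(M rho(γ2)) = 4/5, coefficient -1/5; γ12: (γ12)^2 = +1, tr(M rho(γ12)) = 12, coefficient 3; γ14: (γ14)^2 = +1, tr(M rho(γ14)) = -10, coefficient -5/2. Every other blade of grade <= 2 projects to 0.
Answer: -1/5*γ2 + 3*γ12 - 5/2*γ14


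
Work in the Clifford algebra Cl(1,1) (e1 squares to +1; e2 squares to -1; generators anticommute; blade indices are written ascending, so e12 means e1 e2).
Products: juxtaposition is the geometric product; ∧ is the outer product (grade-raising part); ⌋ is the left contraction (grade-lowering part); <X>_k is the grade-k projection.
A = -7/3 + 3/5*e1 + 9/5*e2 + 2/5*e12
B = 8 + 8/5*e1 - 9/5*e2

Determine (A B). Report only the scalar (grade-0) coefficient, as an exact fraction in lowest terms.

step 1: -217/15 + 134/75*e1 + 449/25*e2 - 19/25*e12
Answer: -217/15


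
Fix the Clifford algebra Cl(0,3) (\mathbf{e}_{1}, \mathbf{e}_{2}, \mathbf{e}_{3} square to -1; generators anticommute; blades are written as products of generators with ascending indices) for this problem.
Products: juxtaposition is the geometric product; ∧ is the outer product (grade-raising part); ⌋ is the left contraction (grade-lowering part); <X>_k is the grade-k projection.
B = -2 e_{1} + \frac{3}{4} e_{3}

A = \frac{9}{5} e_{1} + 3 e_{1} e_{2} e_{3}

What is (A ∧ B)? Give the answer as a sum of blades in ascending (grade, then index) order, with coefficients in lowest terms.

step 1: \frac{27}{20} e_{1} e_{3}
Answer: \frac{27}{20} e_{1} e_{3}


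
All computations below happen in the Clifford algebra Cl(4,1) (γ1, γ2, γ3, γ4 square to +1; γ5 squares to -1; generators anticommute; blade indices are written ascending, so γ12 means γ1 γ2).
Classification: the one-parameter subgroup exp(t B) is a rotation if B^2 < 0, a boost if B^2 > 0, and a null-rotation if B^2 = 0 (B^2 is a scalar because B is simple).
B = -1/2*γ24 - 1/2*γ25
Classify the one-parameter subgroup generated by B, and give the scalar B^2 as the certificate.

B^2 term by term: the squares give (-1/2)^2*(γ24)^2 + (-1/2)^2*(γ25)^2 = 1/4*(-1) + 1/4*(+1) = 0 (each basis 2-blade squares to minus the product of its generators' squares); cross terms between blades sharing an index anticommute and cancel. So B^2 = 0.
Answer: null-rotation, certificate B^2 = 0. Because 0 is invariant under every versor sandwich, the classification follows from its sign alone.


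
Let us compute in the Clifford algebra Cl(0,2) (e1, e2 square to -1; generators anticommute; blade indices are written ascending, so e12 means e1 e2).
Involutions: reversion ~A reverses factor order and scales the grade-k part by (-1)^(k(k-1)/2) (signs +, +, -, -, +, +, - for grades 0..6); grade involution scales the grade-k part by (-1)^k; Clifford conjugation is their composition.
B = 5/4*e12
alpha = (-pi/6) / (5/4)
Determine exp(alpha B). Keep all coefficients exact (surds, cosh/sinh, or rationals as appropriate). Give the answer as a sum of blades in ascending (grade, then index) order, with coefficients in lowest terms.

B^2 = (5/4)^2*(e12)^2 = 25/16*(-1) = -25/16 (a basis 2-blade squares to minus the product of its generators' squares).
B^2 = -25/16 — the series telescopes trigonometrically here: l = 5/4, alpha*l = -pi/6, so exp(alpha B) = cos(-pi/6) + (sin(-pi/6)/(5/4))*B = sqrt(3)/2 + (-2/5)*B.
Answer: sqrt(3)/2 - 1/2*e12


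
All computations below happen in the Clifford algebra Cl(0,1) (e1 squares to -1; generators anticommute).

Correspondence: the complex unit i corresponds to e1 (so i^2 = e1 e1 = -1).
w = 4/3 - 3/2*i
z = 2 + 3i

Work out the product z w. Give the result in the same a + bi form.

In blades: z = 2 + 3*e1, w = 4/3 - 3/2*e1.
Distribute z over w term by term (generator squares from the signature, products reordered to ascending indices): (2)*w = 8/3 - 3*e1; (3*e1)*w = 9/2 + 4*e1.
Sum: 43/6 + e1; translating back through the correspondence:
Answer: 43/6 + i


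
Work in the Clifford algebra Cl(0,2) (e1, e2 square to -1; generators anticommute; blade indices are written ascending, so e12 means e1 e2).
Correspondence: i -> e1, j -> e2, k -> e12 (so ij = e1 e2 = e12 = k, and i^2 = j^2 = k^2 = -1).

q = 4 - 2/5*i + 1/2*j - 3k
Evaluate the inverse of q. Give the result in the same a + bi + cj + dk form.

In blades: q = 4 - 2/5*e1 + 1/2*e2 - 3*e12.
With qbar = 4 + 2/5*e1 - 1/2*e2 + 3*e12 (scalar fixed, mapped units negated), q qbar = 2541/100 (the sum of squared coefficients), so q^-1 = qbar / (2541/100) = 400/2541 + 40/2541*e1 - 50/2541*e2 + 100/847*e12; translating back:
Answer: 400/2541 + 40/2541*i - 50/2541*j + 100/847*k


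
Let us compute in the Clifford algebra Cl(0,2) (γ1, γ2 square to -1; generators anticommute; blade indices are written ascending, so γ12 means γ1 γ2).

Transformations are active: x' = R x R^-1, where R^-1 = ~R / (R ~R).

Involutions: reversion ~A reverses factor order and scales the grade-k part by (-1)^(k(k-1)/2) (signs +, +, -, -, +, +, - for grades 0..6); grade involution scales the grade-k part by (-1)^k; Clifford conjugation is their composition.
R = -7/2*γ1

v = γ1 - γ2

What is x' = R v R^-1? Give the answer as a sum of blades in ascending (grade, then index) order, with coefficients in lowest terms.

~R = -7/2*γ1, and R ~R = -49/4, so R^-1 = ~R / (-49/4).
R v = 7/2 + 7/2*γ12
Answer: γ1 + γ2


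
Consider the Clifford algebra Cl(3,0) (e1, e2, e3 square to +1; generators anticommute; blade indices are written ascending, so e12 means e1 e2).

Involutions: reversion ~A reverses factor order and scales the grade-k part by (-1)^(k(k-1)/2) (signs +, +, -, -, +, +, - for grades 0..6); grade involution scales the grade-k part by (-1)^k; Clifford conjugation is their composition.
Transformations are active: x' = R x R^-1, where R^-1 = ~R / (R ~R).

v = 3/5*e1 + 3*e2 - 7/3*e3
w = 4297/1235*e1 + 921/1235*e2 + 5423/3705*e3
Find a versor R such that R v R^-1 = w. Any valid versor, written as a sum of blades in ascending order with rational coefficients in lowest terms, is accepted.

Since q(v) = q(w) = 3331/225, the sum R = v + w = 5038/1235*e1 + 4626/1235*e2 - 1074/1235*e3 does the job whenever invertible.
Answer: 5038/1235*e1 + 4626/1235*e2 - 1074/1235*e3


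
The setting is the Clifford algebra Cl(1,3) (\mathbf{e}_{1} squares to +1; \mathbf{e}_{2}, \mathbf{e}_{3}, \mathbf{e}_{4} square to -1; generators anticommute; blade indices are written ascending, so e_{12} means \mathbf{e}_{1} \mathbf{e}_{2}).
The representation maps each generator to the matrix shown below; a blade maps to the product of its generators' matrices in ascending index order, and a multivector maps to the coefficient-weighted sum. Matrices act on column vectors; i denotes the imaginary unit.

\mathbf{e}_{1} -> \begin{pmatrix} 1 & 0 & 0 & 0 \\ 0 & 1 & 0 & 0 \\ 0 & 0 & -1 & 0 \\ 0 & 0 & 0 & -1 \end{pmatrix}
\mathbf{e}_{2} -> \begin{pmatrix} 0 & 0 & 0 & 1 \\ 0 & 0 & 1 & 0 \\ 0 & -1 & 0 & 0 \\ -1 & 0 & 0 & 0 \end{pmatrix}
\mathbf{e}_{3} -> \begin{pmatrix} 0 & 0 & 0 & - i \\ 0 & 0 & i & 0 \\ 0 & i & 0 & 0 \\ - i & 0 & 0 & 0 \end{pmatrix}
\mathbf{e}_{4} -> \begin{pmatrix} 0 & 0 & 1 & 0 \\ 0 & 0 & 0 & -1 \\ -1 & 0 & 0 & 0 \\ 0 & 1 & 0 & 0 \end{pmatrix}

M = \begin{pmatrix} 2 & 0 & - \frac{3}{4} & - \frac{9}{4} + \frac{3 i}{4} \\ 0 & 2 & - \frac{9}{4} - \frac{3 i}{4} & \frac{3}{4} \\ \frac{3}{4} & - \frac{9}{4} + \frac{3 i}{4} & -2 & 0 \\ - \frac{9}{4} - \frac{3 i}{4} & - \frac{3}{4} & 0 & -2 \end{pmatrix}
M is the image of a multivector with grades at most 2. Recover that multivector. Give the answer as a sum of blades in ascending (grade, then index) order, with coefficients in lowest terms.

Method: the blade images are trace-orthogonal — tr(rho(e_A) rho(e_B)^-1) = 4 if A = B and 0 otherwise — and rho(e_A)^-1 = (e_A)^2 * rho(e_A) with (e_A)^2 = +1 or -1, so the coefficient of e_A in the preimage is (e_A)^2 * tr(M rho(e_A))/4.
Nonzero projections over blades of grade <= 2: e_{1}: (e_{1})^2 = +1, tr(M rho(e_{1})) = 8, coefficient 2; e_{4}: (e_{4})^2 = -1, tr(M rho(e_{4})) = 3, coefficient -\frac{3}{4}; e_{12}: (e_{12})^2 = +1, tr(M rho(e_{12})) = -9, coefficient -\frac{9}{4}; e_{13}: (e_{13})^2 = +1, tr(M rho(e_{13})) = -3, coefficient -\frac{3}{4}. Every other blade of grade <= 2 projects to 0.
Answer: 2 e_{1} - \frac{3}{4} e_{4} - \frac{9}{4} e_{12} - \frac{3}{4} e_{13}
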